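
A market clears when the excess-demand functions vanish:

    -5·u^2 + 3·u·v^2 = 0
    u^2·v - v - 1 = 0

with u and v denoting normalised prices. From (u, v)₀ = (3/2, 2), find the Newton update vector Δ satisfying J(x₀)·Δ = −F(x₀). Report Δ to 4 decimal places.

(-0.1661, -0.4027)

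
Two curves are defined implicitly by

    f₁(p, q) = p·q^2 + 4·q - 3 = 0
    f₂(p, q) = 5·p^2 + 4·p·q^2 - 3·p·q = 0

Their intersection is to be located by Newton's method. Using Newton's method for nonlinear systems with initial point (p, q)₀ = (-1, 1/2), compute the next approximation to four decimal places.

At (-1, 1/2): F = (-1.2500, 5.5000).
Jacobian J = [[q^2, 2·p·q + 4], [10·p + 4·q^2 - 3·q, 8·p·q - 3·p]].
At the point, J = [[0.2500, 3.0000], [-10.5000, -1.0000]] (det J = 31.2500).
Solving J·Δ = −F gives Δ = (0.4880, 0.3760).
Then the next iterate is (p, q)₁ = (-0.5120, 0.8760).

(-0.5120, 0.8760)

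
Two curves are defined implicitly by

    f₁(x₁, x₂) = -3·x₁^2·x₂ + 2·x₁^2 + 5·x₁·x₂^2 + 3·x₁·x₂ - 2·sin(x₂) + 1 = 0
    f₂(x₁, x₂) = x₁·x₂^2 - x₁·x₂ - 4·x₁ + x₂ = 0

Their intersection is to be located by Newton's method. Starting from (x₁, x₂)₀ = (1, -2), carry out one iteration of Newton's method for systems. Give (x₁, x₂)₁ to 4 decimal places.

(-0.2156, -2.6078)

At (1, -2): F = (24.818595, 0.0000).
Jacobian J = [[-6·x₁·x₂ + 4·x₁ + 5·x₂^2 + 3·x₂, -3·x₁^2 + 10·x₁·x₂ + 3·x₁ - 2·cos(x₂)], [x₂^2 - x₂ - 4, 2·x₁·x₂ - x₁ + 1]].
At the point, J = [[30.0000, -19.167706], [2.0000, -4.0000]] (det J = -81.664587).
Solving J·Δ = −F gives Δ = (-1.2156, -0.6078).
Then the next iterate is (x₁, x₂)₁ = (-0.2156, -2.6078).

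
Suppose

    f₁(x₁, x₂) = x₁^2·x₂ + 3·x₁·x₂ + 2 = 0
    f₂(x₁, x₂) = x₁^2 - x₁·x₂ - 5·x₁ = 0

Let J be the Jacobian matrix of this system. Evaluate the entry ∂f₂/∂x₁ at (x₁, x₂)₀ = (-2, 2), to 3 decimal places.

-11.000

∂f₂/∂x₁ = 2·x₁ - x₂ - 5.
At (-2, 2) this is -11.000.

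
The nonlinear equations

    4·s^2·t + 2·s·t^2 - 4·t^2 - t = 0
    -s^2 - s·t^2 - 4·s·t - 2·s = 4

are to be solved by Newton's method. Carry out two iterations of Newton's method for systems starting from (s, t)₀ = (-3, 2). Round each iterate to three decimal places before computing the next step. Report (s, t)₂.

(-1.562, 0.656)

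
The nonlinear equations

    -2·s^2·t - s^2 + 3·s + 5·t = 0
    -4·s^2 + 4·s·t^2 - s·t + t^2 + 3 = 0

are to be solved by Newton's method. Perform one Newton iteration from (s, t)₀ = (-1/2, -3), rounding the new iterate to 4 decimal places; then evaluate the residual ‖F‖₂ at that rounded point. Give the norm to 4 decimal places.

2.1206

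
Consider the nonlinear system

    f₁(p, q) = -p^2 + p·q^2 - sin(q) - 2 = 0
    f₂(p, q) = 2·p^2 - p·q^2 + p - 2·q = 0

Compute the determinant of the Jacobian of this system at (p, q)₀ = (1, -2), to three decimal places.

7.584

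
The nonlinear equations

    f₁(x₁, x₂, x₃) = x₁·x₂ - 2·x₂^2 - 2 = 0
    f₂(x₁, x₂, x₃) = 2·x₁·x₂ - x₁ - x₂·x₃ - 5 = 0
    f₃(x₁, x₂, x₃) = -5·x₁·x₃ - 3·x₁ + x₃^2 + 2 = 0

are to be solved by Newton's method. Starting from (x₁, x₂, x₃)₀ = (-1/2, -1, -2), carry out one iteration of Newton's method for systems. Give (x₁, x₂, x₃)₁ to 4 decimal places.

(0.9512, 0.4146, 6.4390)

At (-1/2, -1, -2): F = (-3.5000, -5.5000, 2.5000).
Jacobian J = [[x₂, x₁ - 4·x₂, 0], [2·x₂ - 1, 2·x₁ - x₃, -x₂], [-5·x₃ - 3, 0, -5·x₁ + 2·x₃]].
At the point, J = [[-1.0000, 3.5000, 0.0000], [-3.0000, 1.0000, 1.0000], [7.0000, 0.0000, -1.5000]] (det J = 10.2500).
Solving J·Δ = −F gives Δ = (1.4512, 1.4146, 8.4390).
Then the next iterate is (x₁, x₂, x₃)₁ = (0.9512, 0.4146, 6.4390).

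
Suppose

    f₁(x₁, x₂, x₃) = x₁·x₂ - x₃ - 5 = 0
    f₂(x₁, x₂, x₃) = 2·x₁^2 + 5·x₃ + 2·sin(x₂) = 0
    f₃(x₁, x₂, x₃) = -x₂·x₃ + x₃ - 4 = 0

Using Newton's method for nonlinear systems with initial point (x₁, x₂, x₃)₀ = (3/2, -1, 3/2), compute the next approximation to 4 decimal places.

(-3.9308, 3.0922, 5.0692)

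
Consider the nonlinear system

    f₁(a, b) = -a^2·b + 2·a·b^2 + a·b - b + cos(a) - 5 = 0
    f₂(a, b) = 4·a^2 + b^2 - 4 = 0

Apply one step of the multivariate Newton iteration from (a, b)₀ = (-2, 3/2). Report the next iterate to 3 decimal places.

(-1.261, 0.691)

At (-2, 3/2): F = (-24.91615, 14.250).
Jacobian J = [[-2·a·b + 2·b^2 + b - sin(a), -a^2 + 4·a·b + a - 1], [8·a, 2·b]].
At the point, J = [[12.90930, -19.000], [-16.000, 3.000]] (det J = -265.27211).
Solving J·Δ = −F gives Δ = (0.739, -0.809).
Then the next iterate is (a, b)₁ = (-1.261, 0.691).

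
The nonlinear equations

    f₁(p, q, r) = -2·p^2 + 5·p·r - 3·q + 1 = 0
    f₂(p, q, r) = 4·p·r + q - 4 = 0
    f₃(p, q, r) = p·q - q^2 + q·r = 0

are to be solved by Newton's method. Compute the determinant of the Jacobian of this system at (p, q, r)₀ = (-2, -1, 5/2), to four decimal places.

J = [[-4·p + 5·r, -3, 5·p], [4·r, 1, 4·p], [q, p - 2·q + r, q]].
At the point, J = [[20.5000, -3.0000, -10.0000], [10.0000, 1.0000, -8.0000], [-1.0000, 2.5000, -1.0000]].
det J = 75.5000.

75.5000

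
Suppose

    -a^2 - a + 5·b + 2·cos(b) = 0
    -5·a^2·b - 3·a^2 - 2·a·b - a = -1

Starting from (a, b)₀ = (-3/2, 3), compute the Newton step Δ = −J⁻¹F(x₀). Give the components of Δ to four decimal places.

(0.1494, -2.6641)

At (-3/2, 3): F = (12.270015, -29.0000).
Jacobian J = [[-2·a - 1, -2·sin(b) + 5], [-10·a·b - 6·a - 2·b - 1, -5·a^2 - 2·a]].
At the point, J = [[2.0000, 4.717760], [47.0000, -8.2500]] (det J = -238.234719).
Solving J·Δ = −F gives Δ = (0.1494, -2.6641).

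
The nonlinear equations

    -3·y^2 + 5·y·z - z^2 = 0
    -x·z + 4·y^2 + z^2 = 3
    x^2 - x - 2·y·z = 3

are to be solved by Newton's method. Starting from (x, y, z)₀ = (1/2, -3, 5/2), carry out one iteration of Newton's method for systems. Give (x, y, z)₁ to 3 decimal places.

(-6.318, -0.717, 2.444)

At (1/2, -3, 5/2): F = (-70.750, 38.000, 11.750).
Jacobian J = [[0, -6·y + 5·z, 5·y - 2·z], [-z, 8·y, -x + 2·z], [2·x - 1, -2·z, -2·y]].
At the point, J = [[0.000, 30.500, -20.000], [-2.500, -24.000, 4.500], [0.000, -5.000, 6.000]] (det J = 207.500).
Solving J·Δ = −F gives Δ = (-6.818, 2.283, -0.056).
Then the next iterate is (x, y, z)₁ = (-6.318, -0.717, 2.444).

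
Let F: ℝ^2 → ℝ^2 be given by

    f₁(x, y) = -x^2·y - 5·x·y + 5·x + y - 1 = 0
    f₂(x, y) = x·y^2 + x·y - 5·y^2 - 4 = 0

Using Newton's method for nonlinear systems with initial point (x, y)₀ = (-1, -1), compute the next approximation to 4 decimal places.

At (-1, -1): F = (-11.0000, -9.0000).
Jacobian J = [[-2·x·y - 5·y + 5, -x^2 - 5·x + 1], [y^2 + y, 2·x·y + x - 10·y]].
At the point, J = [[8.0000, 5.0000], [0.0000, 11.0000]] (det J = 88.0000).
Solving J·Δ = −F gives Δ = (0.8636, 0.8182).
Then the next iterate is (x, y)₁ = (-0.1364, -0.1818).

(-0.1364, -0.1818)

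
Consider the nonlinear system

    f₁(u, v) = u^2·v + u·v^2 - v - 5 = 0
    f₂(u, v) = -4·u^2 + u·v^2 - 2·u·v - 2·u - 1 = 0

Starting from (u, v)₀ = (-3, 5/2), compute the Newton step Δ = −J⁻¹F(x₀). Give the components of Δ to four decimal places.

(0.8675, -1.6201)

At (-3, 5/2): F = (-3.7500, -34.7500).
Jacobian J = [[2·u·v + v^2, u^2 + 2·u·v - 1], [-8·u + v^2 - 2·v - 2, 2·u·v - 2·u]].
At the point, J = [[-8.7500, -7.0000], [23.2500, -9.0000]] (det J = 241.5000).
Solving J·Δ = −F gives Δ = (0.8675, -1.6201).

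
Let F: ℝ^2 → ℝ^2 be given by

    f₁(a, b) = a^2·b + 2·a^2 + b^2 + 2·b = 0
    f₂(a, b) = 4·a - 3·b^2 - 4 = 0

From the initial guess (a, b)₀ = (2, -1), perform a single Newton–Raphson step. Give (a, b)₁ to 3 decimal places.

At (2, -1): F = (3.000, 1.000).
Jacobian J = [[2·a·b + 4·a, a^2 + 2·b + 2], [4, -6·b]].
At the point, J = [[4.000, 4.000], [4.000, 6.000]] (det J = 8.000).
Solving J·Δ = −F gives Δ = (-1.750, 1.000).
Then the next iterate is (a, b)₁ = (0.250, 0.000).

(0.250, 0.000)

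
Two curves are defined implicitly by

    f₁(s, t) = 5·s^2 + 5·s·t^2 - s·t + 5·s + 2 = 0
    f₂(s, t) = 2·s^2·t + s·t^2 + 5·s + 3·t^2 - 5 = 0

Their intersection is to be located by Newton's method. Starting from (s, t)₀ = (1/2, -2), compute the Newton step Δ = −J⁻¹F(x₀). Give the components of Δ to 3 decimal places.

At (1/2, -2): F = (16.750, 10.500).
Jacobian J = [[10·s + 5·t^2 - t + 5, 10·s·t - s], [4·s·t + t^2 + 5, 2·s^2 + 2·s·t + 6·t]].
At the point, J = [[32.000, -10.500], [5.000, -13.500]] (det J = -379.500).
Solving J·Δ = −F gives Δ = (-0.305, 0.665).

(-0.305, 0.665)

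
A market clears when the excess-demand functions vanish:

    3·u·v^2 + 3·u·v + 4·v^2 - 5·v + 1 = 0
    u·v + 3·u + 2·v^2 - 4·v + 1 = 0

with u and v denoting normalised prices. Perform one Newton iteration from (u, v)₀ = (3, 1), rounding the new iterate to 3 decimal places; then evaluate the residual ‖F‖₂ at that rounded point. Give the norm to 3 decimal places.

At (3, 1): F = (18.000, 11.000).
Jacobian J = [[3·v^2 + 3·v, 6·u·v + 3·u + 8·v - 5], [v + 3, u + 4·v - 4]].
At the point, J = [[6.000, 30.000], [4.000, 3.000]] (det J = -102.000).
Solving J·Δ = −F gives Δ = (-2.706, -0.059).
Then the next iterate is (u, v)₁ = (0.294, 0.941).
Re-evaluating at (0.294, 0.941): F = (1.44788, 0.16562), so ‖F‖₂ = 1.457.

1.457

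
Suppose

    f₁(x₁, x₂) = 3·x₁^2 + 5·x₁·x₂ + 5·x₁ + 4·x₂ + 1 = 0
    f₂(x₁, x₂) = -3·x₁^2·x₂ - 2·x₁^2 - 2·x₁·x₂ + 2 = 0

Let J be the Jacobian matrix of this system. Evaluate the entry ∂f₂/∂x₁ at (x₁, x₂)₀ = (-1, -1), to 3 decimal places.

∂f₂/∂x₁ = -6·x₁·x₂ - 4·x₁ - 2·x₂.
At (-1, -1) this is 0.000.

0.000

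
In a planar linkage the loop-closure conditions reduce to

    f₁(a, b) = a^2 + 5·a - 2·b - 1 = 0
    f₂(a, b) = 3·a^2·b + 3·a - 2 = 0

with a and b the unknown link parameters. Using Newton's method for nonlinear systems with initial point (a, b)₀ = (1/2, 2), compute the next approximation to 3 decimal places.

At (1/2, 2): F = (-2.250, 1.000).
Jacobian J = [[2·a + 5, -2], [6·a·b + 3, 3·a^2]].
At the point, J = [[6.000, -2.000], [9.000, 0.750]] (det J = 22.500).
Solving J·Δ = −F gives Δ = (-0.014, -1.167).
Then the next iterate is (a, b)₁ = (0.486, 0.833).

(0.486, 0.833)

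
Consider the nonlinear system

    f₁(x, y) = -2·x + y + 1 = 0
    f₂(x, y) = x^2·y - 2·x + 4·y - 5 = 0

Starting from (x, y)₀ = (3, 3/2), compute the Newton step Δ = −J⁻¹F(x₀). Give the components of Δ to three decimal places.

At (3, 3/2): F = (-3.500, 8.500).
Jacobian J = [[-2, 1], [2·x·y - 2, x^2 + 4]].
At the point, J = [[-2.000, 1.000], [7.000, 13.000]] (det J = -33.000).
Solving J·Δ = −F gives Δ = (-1.636, 0.227).

(-1.636, 0.227)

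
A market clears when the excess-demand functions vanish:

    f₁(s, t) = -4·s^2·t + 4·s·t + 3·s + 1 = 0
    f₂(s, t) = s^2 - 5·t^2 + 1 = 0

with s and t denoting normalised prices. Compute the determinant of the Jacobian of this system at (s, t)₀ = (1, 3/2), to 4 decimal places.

45.0000

J = [[-8·s·t + 4·t + 3, -4·s^2 + 4·s], [2·s, -10·t]].
At the point, J = [[-3.0000, 0.0000], [2.0000, -15.0000]].
det J = 45.0000.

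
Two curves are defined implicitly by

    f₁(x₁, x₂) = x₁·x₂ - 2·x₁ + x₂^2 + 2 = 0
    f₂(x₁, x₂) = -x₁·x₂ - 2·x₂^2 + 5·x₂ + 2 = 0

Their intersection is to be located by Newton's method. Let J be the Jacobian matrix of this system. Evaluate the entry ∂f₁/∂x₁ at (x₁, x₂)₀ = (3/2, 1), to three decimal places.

-1.000

∂f₁/∂x₁ = x₂ - 2.
At (3/2, 1) this is -1.000.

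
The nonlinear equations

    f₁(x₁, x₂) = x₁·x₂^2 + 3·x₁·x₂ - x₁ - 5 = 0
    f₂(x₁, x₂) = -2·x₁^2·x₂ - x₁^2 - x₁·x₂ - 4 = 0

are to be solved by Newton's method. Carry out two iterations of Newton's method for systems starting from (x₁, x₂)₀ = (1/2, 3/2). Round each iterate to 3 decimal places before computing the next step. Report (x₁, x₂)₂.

(-0.829, 3.259)

At (1/2, 3/2): F = (-2.125, -5.750).
Jacobian J = [[x₂^2 + 3·x₂ - 1, 2·x₁·x₂ + 3·x₁], [-4·x₁·x₂ - 2·x₁ - x₂, -2·x₁^2 - x₁]].
At the point, J = [[5.750, 3.000], [-5.500, -1.000]] (det J = 10.750).
Solving J·Δ = −F gives Δ = (-1.802, 4.163).
Then the next iterate is (x₁, x₂)₁ = (-1.302, 5.663).
Round to (-1.302, 5.663) and repeat: F = (-67.57226, -17.52186), J = [[48.05857, -18.65245], [26.43390, -2.08841]].
Δ = (0.473, -2.404), so (x₁, x₂)₂ = (-0.829, 3.259).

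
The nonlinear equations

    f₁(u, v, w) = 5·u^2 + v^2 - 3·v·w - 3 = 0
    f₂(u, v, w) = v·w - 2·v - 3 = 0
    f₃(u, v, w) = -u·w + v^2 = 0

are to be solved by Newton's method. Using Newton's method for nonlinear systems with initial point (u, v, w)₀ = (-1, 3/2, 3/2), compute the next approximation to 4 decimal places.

At (-1, 3/2, 3/2): F = (-2.5000, -3.7500, 3.7500).
Jacobian J = [[10·u, 2·v - 3·w, -3·v], [0, w - 2, v], [-w, 2·v, -u]].
At the point, J = [[-10.0000, -1.5000, -4.5000], [0.0000, -0.5000, 1.5000], [-1.5000, 3.0000, 1.0000]] (det J = 56.7500).
Solving J·Δ = −F gives Δ = (-0.7159, -2.1971, 1.7676).
Then the next iterate is (u, v, w)₁ = (-1.7159, -0.6971, 3.2676).

(-1.7159, -0.6971, 3.2676)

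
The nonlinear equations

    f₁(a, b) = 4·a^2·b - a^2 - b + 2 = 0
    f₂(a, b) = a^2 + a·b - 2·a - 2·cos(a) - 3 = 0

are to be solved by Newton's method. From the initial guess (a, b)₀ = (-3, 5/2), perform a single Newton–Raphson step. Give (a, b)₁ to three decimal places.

(-1.715, 2.183)

At (-3, 5/2): F = (80.500, 6.47998).
Jacobian J = [[8·a·b - 2·a, 4·a^2 - 1], [2·a + b + 2·sin(a) - 2, a]].
At the point, J = [[-54.000, 35.000], [-5.78224, -3.000]] (det J = 364.37840).
Solving J·Δ = −F gives Δ = (1.285, -0.317).
Then the next iterate is (a, b)₁ = (-1.715, 2.183).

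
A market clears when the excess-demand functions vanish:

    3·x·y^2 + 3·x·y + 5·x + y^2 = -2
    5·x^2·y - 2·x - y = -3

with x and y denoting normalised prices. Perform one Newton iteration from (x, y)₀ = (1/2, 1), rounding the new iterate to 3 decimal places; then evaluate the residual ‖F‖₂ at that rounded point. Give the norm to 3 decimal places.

2.842

At (1/2, 1): F = (8.500, 2.250).
Jacobian J = [[3·y^2 + 3·y + 5, 6·x·y + 3·x + 2·y], [10·x·y - 2, 5·x^2 - 1]].
At the point, J = [[11.000, 6.500], [3.000, 0.250]] (det J = -16.750).
Solving J·Δ = −F gives Δ = (-0.746, -0.045).
Then the next iterate is (x, y)₁ = (-0.246, 0.955).
Re-evaluating at (-0.246, 0.955): F = (0.30416, 2.82596), so ‖F‖₂ = 2.842.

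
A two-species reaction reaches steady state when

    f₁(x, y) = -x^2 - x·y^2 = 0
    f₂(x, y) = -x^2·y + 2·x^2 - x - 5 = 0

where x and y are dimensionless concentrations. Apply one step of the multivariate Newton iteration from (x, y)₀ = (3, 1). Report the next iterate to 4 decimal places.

(1.7742, 0.4301)

At (3, 1): F = (-12.0000, 1.0000).
Jacobian J = [[-2·x - y^2, -2·x·y], [-2·x·y + 4·x - 1, -x^2]].
At the point, J = [[-7.0000, -6.0000], [5.0000, -9.0000]] (det J = 93.0000).
Solving J·Δ = −F gives Δ = (-1.2258, -0.5699).
Then the next iterate is (x, y)₁ = (1.7742, 0.4301).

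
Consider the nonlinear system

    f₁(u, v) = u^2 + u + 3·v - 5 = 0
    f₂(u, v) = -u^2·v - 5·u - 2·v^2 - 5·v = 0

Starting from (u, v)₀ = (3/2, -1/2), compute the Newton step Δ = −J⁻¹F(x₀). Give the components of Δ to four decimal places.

At (3/2, -1/2): F = (-2.7500, -4.3750).
Jacobian J = [[2·u + 1, 3], [-2·u·v - 5, -u^2 - 4·v - 5]].
At the point, J = [[4.0000, 3.0000], [-3.5000, -5.2500]] (det J = -10.5000).
Solving J·Δ = −F gives Δ = (2.6250, -2.5833).

(2.6250, -2.5833)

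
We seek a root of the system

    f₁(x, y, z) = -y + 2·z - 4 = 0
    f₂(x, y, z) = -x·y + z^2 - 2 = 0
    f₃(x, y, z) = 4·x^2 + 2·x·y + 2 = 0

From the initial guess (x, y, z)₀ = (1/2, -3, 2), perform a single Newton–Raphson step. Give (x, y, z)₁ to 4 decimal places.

At (1/2, -3, 2): F = (3.0000, 3.5000, 0.0000).
Jacobian J = [[0, -1, 2], [-y, -x, 2·z], [8·x + 2·y, 2·x, 0]].
At the point, J = [[0.0000, -1.0000, 2.0000], [3.0000, -0.5000, 4.0000], [-2.0000, 1.0000, 0.0000]] (det J = 12.0000).
Solving J·Δ = −F gives Δ = (0.4167, 0.8333, -1.0833).
Then the next iterate is (x, y, z)₁ = (0.9167, -2.1667, 0.9167).

(0.9167, -2.1667, 0.9167)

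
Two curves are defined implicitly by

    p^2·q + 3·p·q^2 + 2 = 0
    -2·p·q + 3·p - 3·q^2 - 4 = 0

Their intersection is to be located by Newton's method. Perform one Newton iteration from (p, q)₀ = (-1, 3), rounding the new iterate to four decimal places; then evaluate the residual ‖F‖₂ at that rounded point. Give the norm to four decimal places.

At (-1, 3): F = (-22.0000, -28.0000).
Jacobian J = [[2·p·q + 3·q^2, p^2 + 6·p·q], [-2·q + 3, -2·p - 6·q]].
At the point, J = [[21.0000, -17.0000], [-3.0000, -16.0000]] (det J = -387.0000).
Solving J·Δ = −F gives Δ = (-0.3204, -1.6899).
Then the next iterate is (p, q)₁ = (-1.3204, 1.3101).
Re-evaluating at (-1.3204, 1.3101): F = (-2.514751, -9.650574), so ‖F‖₂ = 9.9728.

9.9728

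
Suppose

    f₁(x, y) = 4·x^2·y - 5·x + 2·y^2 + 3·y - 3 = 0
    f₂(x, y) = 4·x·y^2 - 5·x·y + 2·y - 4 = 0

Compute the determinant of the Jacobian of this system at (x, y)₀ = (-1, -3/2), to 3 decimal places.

J = [[8·x·y - 5, 4·x^2 + 4·y + 3], [4·y^2 - 5·y, 8·x·y - 5·x + 2]].
At the point, J = [[7.000, 1.000], [16.500, 19.000]].
det J = 116.500.

116.500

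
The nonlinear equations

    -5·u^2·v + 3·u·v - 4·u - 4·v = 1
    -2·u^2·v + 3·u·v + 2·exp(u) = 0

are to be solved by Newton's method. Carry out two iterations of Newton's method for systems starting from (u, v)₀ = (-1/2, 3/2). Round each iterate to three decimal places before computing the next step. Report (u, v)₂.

At (-1/2, 3/2): F = (-9.125, -1.78694).
Jacobian J = [[-10·u·v + 3·v - 4, -5·u^2 + 3·u - 4], [-4·u·v + 3·v + 2·exp(u), -2·u^2 + 3·u]].
At the point, J = [[8.000, -6.750], [8.71306, -2.000]] (det J = 42.81316).
Solving J·Δ = −F gives Δ = (-0.145, -1.523).
Then the next iterate is (u, v)₁ = (-0.645, -0.023).
Round to (-0.645, -0.023) and repeat: F = (1.76435, 1.11297), J = [[-4.21735, -8.01513], [0.92099, -2.76705]].
Δ = (-0.212, 0.332), so (u, v)₂ = (-0.857, 0.309).

(-0.857, 0.309)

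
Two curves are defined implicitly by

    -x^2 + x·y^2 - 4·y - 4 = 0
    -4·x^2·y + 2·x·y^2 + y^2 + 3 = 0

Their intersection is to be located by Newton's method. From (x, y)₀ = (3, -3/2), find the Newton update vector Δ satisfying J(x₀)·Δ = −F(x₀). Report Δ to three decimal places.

(-1.297, 0.355)

At (3, -3/2): F = (-0.250, 72.750).
Jacobian J = [[-2·x + y^2, 2·x·y - 4], [-8·x·y + 2·y^2, -4·x^2 + 4·x·y + 2·y]].
At the point, J = [[-3.750, -13.000], [40.500, -57.000]] (det J = 740.250).
Solving J·Δ = −F gives Δ = (-1.297, 0.355).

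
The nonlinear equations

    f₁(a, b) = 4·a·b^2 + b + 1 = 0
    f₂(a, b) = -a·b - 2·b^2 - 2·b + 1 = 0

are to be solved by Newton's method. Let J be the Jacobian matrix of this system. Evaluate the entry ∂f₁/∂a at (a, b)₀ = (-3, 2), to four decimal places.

16.0000

∂f₁/∂a = 4·b^2.
At (-3, 2) this is 16.0000.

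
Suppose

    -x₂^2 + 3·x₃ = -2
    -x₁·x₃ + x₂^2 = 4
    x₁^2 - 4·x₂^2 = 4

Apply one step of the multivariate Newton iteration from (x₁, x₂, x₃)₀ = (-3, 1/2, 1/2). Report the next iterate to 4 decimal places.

(-4.0000, 3.0000, 0.2500)

At (-3, 1/2, 1/2): F = (3.2500, -2.2500, 4.0000).
Jacobian J = [[0, -2·x₂, 3], [-x₃, 2·x₂, -x₁], [2·x₁, -8·x₂, 0]].
At the point, J = [[0.0000, -1.0000, 3.0000], [-0.5000, 1.0000, 3.0000], [-6.0000, -4.0000, 0.0000]] (det J = 42.0000).
Solving J·Δ = −F gives Δ = (-1.0000, 2.5000, -0.2500).
Then the next iterate is (x₁, x₂, x₃)₁ = (-4.0000, 3.0000, 0.2500).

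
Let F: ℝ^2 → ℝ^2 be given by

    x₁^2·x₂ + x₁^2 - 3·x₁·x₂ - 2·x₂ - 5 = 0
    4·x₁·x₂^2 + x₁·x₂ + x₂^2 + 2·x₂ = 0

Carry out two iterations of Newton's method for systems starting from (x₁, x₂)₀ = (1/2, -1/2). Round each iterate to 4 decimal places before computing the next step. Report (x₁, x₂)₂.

(3.1593, 1.4187)

At (1/2, -1/2): F = (-3.1250, -0.5000).
Jacobian J = [[2·x₁·x₂ + 2·x₁ - 3·x₂, x₁^2 - 3·x₁ - 2], [4·x₂^2 + x₂, 8·x₁·x₂ + x₁ + 2·x₂ + 2]].
At the point, J = [[2.0000, -3.2500], [0.5000, -0.5000]] (det J = 0.6250).
Solving J·Δ = −F gives Δ = (0.1000, -0.9000).
Then the next iterate is (x₁, x₂)₁ = (0.6000, -1.4000).
Round to (0.6000, -1.4000) and repeat: F = (0.1760, 3.0240), J = [[3.7200, -3.4400], [6.4400, -6.9200]].
Δ = (2.5593, 2.8187), so (x₁, x₂)₂ = (3.1593, 1.4187).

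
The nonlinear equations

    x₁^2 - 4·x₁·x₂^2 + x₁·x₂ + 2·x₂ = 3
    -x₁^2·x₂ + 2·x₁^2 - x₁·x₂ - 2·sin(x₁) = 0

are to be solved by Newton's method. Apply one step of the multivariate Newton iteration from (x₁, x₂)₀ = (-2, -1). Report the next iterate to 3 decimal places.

At (-2, -1): F = (9.000, 11.81859).
Jacobian J = [[2·x₁ - 4·x₂^2 + x₂, -8·x₁·x₂ + x₁ + 2], [-2·x₁·x₂ + 4·x₁ - x₂ - 2·cos(x₁), -x₁^2 - x₁]].
At the point, J = [[-9.000, -16.000], [-10.16771, -2.000]] (det J = -144.68330).
Solving J·Δ = −F gives Δ = (1.183, -0.103).
Then the next iterate is (x₁, x₂)₁ = (-0.817, -1.103).

(-0.817, -1.103)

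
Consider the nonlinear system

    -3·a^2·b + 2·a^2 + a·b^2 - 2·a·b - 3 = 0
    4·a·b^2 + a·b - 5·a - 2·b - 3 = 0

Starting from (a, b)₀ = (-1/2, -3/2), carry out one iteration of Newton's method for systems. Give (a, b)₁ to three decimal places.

(-1.850, -0.179)

At (-1/2, -3/2): F = (-4.000, -1.250).
Jacobian J = [[-6·a·b + 4·a + b^2 - 2·b, -3·a^2 + 2·a·b - 2·a], [4·b^2 + b - 5, 8·a·b + a - 2]].
At the point, J = [[-1.250, 1.750], [2.500, 3.500]] (det J = -8.750).
Solving J·Δ = −F gives Δ = (-1.350, 1.321).
Then the next iterate is (a, b)₁ = (-1.850, -0.179).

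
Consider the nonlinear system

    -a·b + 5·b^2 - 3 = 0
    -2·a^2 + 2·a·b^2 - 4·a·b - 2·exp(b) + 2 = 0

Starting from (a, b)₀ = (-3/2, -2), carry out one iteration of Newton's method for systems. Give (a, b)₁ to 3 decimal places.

(-0.942, -1.183)

At (-3/2, -2): F = (14.000, -26.77067).
Jacobian J = [[-b, -a + 10·b], [-4·a + 2·b^2 - 4·b, 4·a·b - 4·a - 2·exp(b)]].
At the point, J = [[2.000, -18.500], [22.000, 17.72933]] (det J = 442.45866).
Solving J·Δ = −F gives Δ = (0.558, 0.817).
Then the next iterate is (a, b)₁ = (-0.942, -1.183).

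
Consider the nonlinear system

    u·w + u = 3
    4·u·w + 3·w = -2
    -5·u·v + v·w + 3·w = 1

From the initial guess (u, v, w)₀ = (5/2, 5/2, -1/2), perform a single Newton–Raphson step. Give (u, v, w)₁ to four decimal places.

At (5/2, 5/2, -1/2): F = (-1.7500, -4.5000, -35.0000).
Jacobian J = [[w + 1, 0, u], [4·w, 0, 4·u + 3], [-5·v, -5·u + w, v + 3]].
At the point, J = [[0.5000, 0.0000, 2.5000], [-2.0000, 0.0000, 13.0000], [-12.5000, -13.0000, 5.5000]] (det J = 149.5000).
Solving J·Δ = −F gives Δ = (1.0000, -3.4423, 0.5000).
Then the next iterate is (u, v, w)₁ = (3.5000, -0.9423, 0.0000).

(3.5000, -0.9423, 0.0000)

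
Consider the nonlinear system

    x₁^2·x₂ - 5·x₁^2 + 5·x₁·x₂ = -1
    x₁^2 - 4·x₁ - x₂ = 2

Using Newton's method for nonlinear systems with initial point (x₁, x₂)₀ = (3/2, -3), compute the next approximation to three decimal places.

(0.140, -4.390)

At (3/2, -3): F = (-39.500, -2.750).
Jacobian J = [[2·x₁·x₂ - 10·x₁ + 5·x₂, x₁^2 + 5·x₁], [2·x₁ - 4, -1]].
At the point, J = [[-39.000, 9.750], [-1.000, -1.000]] (det J = 48.750).
Solving J·Δ = −F gives Δ = (-1.360, -1.390).
Then the next iterate is (x₁, x₂)₁ = (0.140, -4.390).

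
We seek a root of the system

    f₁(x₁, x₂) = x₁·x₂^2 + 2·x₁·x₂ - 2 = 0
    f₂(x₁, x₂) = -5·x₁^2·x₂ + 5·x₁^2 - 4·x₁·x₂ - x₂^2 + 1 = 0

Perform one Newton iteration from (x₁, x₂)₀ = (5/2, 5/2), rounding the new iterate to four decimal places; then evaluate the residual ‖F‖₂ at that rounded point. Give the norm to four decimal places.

At (5/2, 5/2): F = (26.1250, -77.1250).
Jacobian J = [[x₂^2 + 2·x₂, 2·x₁·x₂ + 2·x₁], [-10·x₁·x₂ + 10·x₁ - 4·x₂, -5·x₁^2 - 4·x₁ - 2·x₂]].
At the point, J = [[11.2500, 17.5000], [-47.5000, -46.2500]] (det J = 310.9375).
Solving J·Δ = −F gives Δ = (-0.4548, -1.2005).
Then the next iterate is (x₁, x₂)₁ = (2.0452, 1.2995).
Re-evaluating at (2.0452, 1.2995): F = (6.769205, -17.583457), so ‖F‖₂ = 18.8414.

18.8414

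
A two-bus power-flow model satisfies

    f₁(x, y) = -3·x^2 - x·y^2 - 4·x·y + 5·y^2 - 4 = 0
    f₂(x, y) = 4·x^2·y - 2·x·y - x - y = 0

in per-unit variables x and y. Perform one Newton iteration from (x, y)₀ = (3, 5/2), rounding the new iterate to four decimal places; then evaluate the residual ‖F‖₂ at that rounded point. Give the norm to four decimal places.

14.4258

At (3, 5/2): F = (-48.5000, 69.5000).
Jacobian J = [[-6·x - y^2 - 4·y, -2·x·y - 4·x + 10·y], [8·x·y - 2·y - 1, 4·x^2 - 2·x - 1]].
At the point, J = [[-34.2500, -2.0000], [54.0000, 29.0000]] (det J = -885.2500).
Solving J·Δ = −F gives Δ = (-1.4318, 0.2696).
Then the next iterate is (x, y)₁ = (1.5682, 2.7696).
Re-evaluating at (1.5682, 2.7696): F = (-2.426647, 14.220195), so ‖F‖₂ = 14.4258.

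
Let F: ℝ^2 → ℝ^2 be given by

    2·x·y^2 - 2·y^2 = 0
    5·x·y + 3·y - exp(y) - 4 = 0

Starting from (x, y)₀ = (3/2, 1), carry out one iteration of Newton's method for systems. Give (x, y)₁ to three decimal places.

At (3/2, 1): F = (1.000, 3.78172).
Jacobian J = [[2·y^2, 4·x·y - 4·y], [5·y, 5·x - exp(y) + 3]].
At the point, J = [[2.000, 2.000], [5.000, 7.78172]] (det J = 5.56344).
Solving J·Δ = −F gives Δ = (-0.039, -0.461).
Then the next iterate is (x, y)₁ = (1.461, 0.539).

(1.461, 0.539)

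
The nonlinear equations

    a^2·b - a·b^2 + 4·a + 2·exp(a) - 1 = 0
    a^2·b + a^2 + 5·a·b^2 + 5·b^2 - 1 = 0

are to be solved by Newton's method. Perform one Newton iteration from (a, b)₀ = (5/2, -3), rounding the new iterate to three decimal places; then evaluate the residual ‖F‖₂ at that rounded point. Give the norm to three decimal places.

37.377

At (5/2, -3): F = (-7.88501, 144.000).
Jacobian J = [[2·a·b - b^2 + 2·exp(a) + 4, a^2 - 2·a·b], [2·a·b + 2·a + 5·b^2, a^2 + 10·a·b + 10·b]].
At the point, J = [[4.36499, 21.250], [35.000, -98.750]] (det J = -1174.79256).
Solving J·Δ = −F gives Δ = (-1.942, 0.770).
Then the next iterate is (a, b)₁ = (0.558, -2.230).
Re-evaluating at (0.558, -2.230): F = (1.25713, 37.35591), so ‖F‖₂ = 37.377.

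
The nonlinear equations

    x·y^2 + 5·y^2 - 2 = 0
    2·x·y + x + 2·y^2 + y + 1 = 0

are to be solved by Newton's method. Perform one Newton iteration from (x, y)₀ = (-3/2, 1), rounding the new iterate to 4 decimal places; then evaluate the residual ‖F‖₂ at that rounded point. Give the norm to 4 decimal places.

0.0953

At (-3/2, 1): F = (1.5000, -0.5000).
Jacobian J = [[y^2, 2·x·y + 10·y], [2·y + 1, 2·x + 4·y + 1]].
At the point, J = [[1.0000, 7.0000], [3.0000, 2.0000]] (det J = -19.0000).
Solving J·Δ = −F gives Δ = (0.3421, -0.2632).
Then the next iterate is (x, y)₁ = (-1.1579, 0.7368).
Re-evaluating at (-1.1579, 0.7368): F = (0.085777, -0.041633), so ‖F‖₂ = 0.0953.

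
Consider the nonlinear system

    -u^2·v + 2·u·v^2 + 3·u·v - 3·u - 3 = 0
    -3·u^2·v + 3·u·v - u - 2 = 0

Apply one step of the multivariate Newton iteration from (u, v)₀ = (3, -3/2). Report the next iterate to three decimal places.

At (3, -3/2): F = (1.500, 22.000).
Jacobian J = [[-2·u·v + 2·v^2 + 3·v - 3, -u^2 + 4·u·v + 3·u], [-6·u·v + 3·v - 1, -3·u^2 + 3·u]].
At the point, J = [[6.000, -18.000], [21.500, -18.000]] (det J = 279.000).
Solving J·Δ = −F gives Δ = (-1.323, -0.358).
Then the next iterate is (u, v)₁ = (1.677, -1.858).

(1.677, -1.858)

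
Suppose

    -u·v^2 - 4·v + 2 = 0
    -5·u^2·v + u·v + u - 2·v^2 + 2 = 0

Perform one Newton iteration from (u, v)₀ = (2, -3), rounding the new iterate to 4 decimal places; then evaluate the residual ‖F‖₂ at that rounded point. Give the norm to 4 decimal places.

4.3303

At (2, -3): F = (-4.0000, 40.0000).
Jacobian J = [[-v^2, -2·u·v - 4], [-10·u·v + v + 1, -5·u^2 + u - 4·v]].
At the point, J = [[-9.0000, 8.0000], [58.0000, -6.0000]] (det J = -410.0000).
Solving J·Δ = −F gives Δ = (-0.7220, -0.3122).
Then the next iterate is (u, v)₁ = (1.2780, -3.3122).
Re-evaluating at (1.2780, -3.3122): F = (1.228285, 4.152487), so ‖F‖₂ = 4.3303.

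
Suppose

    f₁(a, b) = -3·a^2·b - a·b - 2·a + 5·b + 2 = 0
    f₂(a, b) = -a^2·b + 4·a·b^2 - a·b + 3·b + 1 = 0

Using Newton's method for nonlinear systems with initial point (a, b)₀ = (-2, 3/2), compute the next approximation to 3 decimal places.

(-2.162, 0.731)

At (-2, 3/2): F = (-1.500, -15.500).
Jacobian J = [[-6·a·b - b - 2, -3·a^2 - a + 5], [-2·a·b + 4·b^2 - b, -a^2 + 8·a·b - a + 3]].
At the point, J = [[14.500, -5.000], [13.500, -23.000]] (det J = -266.000).
Solving J·Δ = −F gives Δ = (-0.162, -0.769).
Then the next iterate is (a, b)₁ = (-2.162, 0.731).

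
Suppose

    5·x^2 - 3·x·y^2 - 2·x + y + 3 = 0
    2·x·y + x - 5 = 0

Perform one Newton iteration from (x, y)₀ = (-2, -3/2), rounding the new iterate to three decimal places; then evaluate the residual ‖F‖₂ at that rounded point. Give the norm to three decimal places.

6.495

At (-2, -3/2): F = (39.000, -1.000).
Jacobian J = [[10·x - 3·y^2 - 2, -6·x·y + 1], [2·y + 1, 2·x]].
At the point, J = [[-28.750, -17.000], [-2.000, -4.000]] (det J = 81.000).
Solving J·Δ = −F gives Δ = (2.136, -1.318).
Then the next iterate is (x, y)₁ = (0.136, -2.818).
Re-evaluating at (0.136, -2.818): F = (-3.23750, -5.63050), so ‖F‖₂ = 6.495.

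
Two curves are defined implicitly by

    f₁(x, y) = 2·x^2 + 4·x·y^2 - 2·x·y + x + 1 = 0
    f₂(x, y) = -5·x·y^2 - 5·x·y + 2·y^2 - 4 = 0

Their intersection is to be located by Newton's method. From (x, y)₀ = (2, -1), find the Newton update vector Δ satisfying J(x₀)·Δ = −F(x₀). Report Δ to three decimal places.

(-1.089, 0.333)

At (2, -1): F = (23.000, -2.000).
Jacobian J = [[4·x + 4·y^2 - 2·y + 1, 8·x·y - 2·x], [-5·y^2 - 5·y, -10·x·y - 5·x + 4·y]].
At the point, J = [[15.000, -20.000], [0.000, 6.000]] (det J = 90.000).
Solving J·Δ = −F gives Δ = (-1.089, 0.333).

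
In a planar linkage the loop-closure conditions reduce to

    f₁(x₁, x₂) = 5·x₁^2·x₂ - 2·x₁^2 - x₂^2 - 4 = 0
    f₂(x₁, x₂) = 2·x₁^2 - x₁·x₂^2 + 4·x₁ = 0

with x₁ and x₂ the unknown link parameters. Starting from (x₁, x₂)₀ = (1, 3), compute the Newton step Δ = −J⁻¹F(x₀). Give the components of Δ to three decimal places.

(-0.019, -0.497)

At (1, 3): F = (0.000, -3.000).
Jacobian J = [[10·x₁·x₂ - 4·x₁, 5·x₁^2 - 2·x₂], [4·x₁ - x₂^2 + 4, -2·x₁·x₂]].
At the point, J = [[26.000, -1.000], [-1.000, -6.000]] (det J = -157.000).
Solving J·Δ = −F gives Δ = (-0.019, -0.497).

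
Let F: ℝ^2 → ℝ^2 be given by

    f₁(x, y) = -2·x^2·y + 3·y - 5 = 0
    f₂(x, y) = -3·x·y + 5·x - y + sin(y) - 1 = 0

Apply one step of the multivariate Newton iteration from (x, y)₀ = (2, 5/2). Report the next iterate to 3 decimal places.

(1.324, 1.704)

At (2, 5/2): F = (-17.500, -7.90153).
Jacobian J = [[-4·x·y, -2·x^2 + 3], [-3·y + 5, -3·x + cos(y) - 1]].
At the point, J = [[-20.000, -5.000], [-2.500, -7.80114]] (det J = 143.52287).
Solving J·Δ = −F gives Δ = (-0.676, -0.796).
Then the next iterate is (x, y)₁ = (1.324, 1.704).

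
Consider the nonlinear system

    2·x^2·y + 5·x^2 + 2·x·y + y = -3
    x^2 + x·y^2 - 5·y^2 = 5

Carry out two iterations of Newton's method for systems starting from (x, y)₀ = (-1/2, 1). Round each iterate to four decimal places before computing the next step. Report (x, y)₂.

(2.2526, -5.5096)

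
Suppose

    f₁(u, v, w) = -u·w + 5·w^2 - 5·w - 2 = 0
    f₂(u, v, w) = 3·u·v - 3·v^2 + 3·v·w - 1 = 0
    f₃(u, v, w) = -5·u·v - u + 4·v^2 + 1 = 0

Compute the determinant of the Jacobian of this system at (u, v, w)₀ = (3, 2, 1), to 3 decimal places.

18.000

J = [[-w, 0, -u + 10·w - 5], [3·v, 3·u - 6·v + 3·w, 3·v], [-5·v - 1, -5·u + 8·v, 0]].
At the point, J = [[-1.000, 0.000, 2.000], [6.000, 0.000, 6.000], [-11.000, 1.000, 0.000]].
det J = 18.000.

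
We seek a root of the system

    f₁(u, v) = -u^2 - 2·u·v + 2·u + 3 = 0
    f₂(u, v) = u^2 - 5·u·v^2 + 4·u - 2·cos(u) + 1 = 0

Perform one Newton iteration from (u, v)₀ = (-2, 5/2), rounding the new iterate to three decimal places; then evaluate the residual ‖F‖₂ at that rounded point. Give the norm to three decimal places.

14.230

At (-2, 5/2): F = (5.000, 60.33229).
Jacobian J = [[-2·u - 2·v + 2, -2·u], [2·u - 5·v^2 + 2·sin(u) + 4, -10·u·v]].
At the point, J = [[1.000, 4.000], [-33.06859, 50.000]] (det J = 182.27438).
Solving J·Δ = −F gives Δ = (-0.048, -1.238).
Then the next iterate is (u, v)₁ = (-2.048, 1.262).
Re-evaluating at (-2.048, 1.262): F = (-0.12115, 14.22957), so ‖F‖₂ = 14.230.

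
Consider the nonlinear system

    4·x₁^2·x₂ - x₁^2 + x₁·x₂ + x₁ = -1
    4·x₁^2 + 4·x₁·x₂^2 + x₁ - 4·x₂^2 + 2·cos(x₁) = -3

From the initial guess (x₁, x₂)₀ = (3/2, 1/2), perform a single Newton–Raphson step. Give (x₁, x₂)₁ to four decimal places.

At (3/2, 1/2): F = (5.5000, 14.141474).
Jacobian J = [[8·x₁·x₂ - 2·x₁ + x₂ + 1, 4·x₁^2 + x₁], [8·x₁ + 4·x₂^2 - 2·sin(x₁) + 1, 8·x₁·x₂ - 8·x₂]].
At the point, J = [[4.5000, 10.5000], [12.005010, 2.0000]] (det J = -117.052605).
Solving J·Δ = −F gives Δ = (-1.1746, -0.0204).
Then the next iterate is (x₁, x₂)₁ = (0.3254, 0.4796).

(0.3254, 0.4796)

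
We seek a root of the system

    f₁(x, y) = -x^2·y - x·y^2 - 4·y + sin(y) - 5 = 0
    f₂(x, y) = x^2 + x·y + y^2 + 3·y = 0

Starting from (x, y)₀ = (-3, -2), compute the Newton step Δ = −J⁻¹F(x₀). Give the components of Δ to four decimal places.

At (-3, -2): F = (32.090703, 13.0000).
Jacobian J = [[-2·x·y - y^2, -x^2 - 2·x·y + cos(y) - 4], [2·x + y, x + 2·y + 3]].
At the point, J = [[-16.0000, -25.416147], [-8.0000, -4.0000]] (det J = -139.329175).
Solving J·Δ = −F gives Δ = (1.4501, 0.3497).

(1.4501, 0.3497)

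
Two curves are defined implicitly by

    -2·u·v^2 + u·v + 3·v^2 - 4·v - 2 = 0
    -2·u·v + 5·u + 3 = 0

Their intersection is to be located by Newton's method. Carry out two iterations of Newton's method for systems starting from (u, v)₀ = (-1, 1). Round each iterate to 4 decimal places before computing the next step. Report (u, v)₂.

(-1.2096, 1.2619)

At (-1, 1): F = (-2.0000, 0.0000).
Jacobian J = [[-2·v^2 + v, -4·u·v + u + 6·v - 4], [-2·v + 5, -2·u]].
At the point, J = [[-1.0000, 5.0000], [3.0000, 2.0000]] (det J = -17.0000).
Solving J·Δ = −F gives Δ = (-0.2353, 0.3529).
Then the next iterate is (u, v)₁ = (-1.2353, 1.3529).
Round to (-1.2353, 1.3529) and repeat: F = (0.930212, 0.165975), J = [[-2.307777, 9.567049], [2.2942, 2.4706]].
Δ = (0.0257, -0.0910), so (u, v)₂ = (-1.2096, 1.2619).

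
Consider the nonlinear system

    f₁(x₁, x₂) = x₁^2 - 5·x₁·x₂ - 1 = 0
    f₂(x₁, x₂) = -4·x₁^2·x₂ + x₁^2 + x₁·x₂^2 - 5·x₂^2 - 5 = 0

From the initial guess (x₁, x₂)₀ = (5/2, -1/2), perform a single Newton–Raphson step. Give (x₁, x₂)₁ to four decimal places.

(6.8286, 3.0171)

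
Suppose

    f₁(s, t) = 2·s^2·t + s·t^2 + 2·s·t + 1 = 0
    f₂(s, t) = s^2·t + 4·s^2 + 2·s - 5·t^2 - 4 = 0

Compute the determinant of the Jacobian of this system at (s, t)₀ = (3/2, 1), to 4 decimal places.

J = [[4·s·t + t^2 + 2·t, 2·s^2 + 2·s·t + 2·s], [2·s·t + 8·s + 2, s^2 - 10·t]].
At the point, J = [[9.0000, 10.5000], [17.0000, -7.7500]].
det J = -248.2500.

-248.2500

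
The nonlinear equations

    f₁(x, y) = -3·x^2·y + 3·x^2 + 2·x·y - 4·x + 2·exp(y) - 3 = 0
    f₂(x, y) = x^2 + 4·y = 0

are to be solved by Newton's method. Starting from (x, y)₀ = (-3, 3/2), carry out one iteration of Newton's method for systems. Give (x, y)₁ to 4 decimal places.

At (-3, 3/2): F = (-4.536622, 15.0000).
Jacobian J = [[-6·x·y + 6·x + 2·y - 4, -3·x^2 + 2·x + 2·exp(y)], [2·x, 4]].
At the point, J = [[8.0000, -24.036622], [-6.0000, 4.0000]] (det J = -112.219731).
Solving J·Δ = −F gives Δ = (3.0512, 0.8268).
Then the next iterate is (x, y)₁ = (0.0512, 2.3268).

(0.0512, 2.3268)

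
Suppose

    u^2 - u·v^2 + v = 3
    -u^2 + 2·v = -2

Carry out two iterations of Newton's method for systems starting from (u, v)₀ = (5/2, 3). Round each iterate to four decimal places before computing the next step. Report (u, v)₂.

At (5/2, 3): F = (-16.2500, 1.7500).
Jacobian J = [[2·u - v^2, -2·u·v + 1], [-2·u, 2]].
At the point, J = [[-4.0000, -14.0000], [-5.0000, 2.0000]] (det J = -78.0000).
Solving J·Δ = −F gives Δ = (-0.1026, -1.1314).
Then the next iterate is (u, v)₁ = (2.3974, 1.8686).
Round to (2.3974, 1.8686) and repeat: F = (-3.754793, -0.010327), J = [[1.303134, -7.959563], [-4.7948, 2.0000]].
Δ = (-0.2135, -0.5067), so (u, v)₂ = (2.1839, 1.3619).

(2.1839, 1.3619)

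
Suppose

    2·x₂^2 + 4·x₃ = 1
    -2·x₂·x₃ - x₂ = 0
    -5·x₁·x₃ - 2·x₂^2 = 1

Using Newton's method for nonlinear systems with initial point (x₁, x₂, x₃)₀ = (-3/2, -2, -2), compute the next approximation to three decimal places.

(-0.333, -1.545, -0.841)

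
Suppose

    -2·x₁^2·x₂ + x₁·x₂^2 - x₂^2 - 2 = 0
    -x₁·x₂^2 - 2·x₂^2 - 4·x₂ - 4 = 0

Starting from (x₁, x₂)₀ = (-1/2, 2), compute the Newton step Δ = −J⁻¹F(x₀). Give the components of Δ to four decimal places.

At (-1/2, 2): F = (-9.0000, -18.0000).
Jacobian J = [[-4·x₁·x₂ + x₂^2, -2·x₁^2 + 2·x₁·x₂ - 2·x₂], [-x₂^2, -2·x₁·x₂ - 4·x₂ - 4]].
At the point, J = [[8.0000, -6.5000], [-4.0000, -10.0000]] (det J = -106.0000).
Solving J·Δ = −F gives Δ = (-0.2547, -1.6981).

(-0.2547, -1.6981)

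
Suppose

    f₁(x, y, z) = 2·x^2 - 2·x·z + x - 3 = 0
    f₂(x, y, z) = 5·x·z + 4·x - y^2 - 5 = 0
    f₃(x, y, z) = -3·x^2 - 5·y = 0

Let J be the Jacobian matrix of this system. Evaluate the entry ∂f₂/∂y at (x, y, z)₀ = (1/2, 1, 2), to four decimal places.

∂f₂/∂y = -2·y.
At (1/2, 1, 2) this is -2.0000.

-2.0000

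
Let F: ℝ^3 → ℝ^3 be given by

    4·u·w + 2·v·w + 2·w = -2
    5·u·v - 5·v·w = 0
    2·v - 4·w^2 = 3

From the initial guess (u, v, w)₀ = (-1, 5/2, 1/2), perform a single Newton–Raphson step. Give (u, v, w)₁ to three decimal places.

(-1.064, 0.851, -0.074)

At (-1, 5/2, 1/2): F = (3.500, -18.750, 1.000).
Jacobian J = [[4·w, 2·w, 4·u + 2·v + 2], [5·v, 5·u - 5·w, -5·v], [0, 2, -8·w]].
At the point, J = [[2.000, 1.000, 3.000], [12.500, -7.500, -12.500], [0.000, 2.000, -4.000]] (det J = 235.000).
Solving J·Δ = −F gives Δ = (-0.064, -1.649, -0.574).
Then the next iterate is (u, v, w)₁ = (-1.064, 0.851, -0.074).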